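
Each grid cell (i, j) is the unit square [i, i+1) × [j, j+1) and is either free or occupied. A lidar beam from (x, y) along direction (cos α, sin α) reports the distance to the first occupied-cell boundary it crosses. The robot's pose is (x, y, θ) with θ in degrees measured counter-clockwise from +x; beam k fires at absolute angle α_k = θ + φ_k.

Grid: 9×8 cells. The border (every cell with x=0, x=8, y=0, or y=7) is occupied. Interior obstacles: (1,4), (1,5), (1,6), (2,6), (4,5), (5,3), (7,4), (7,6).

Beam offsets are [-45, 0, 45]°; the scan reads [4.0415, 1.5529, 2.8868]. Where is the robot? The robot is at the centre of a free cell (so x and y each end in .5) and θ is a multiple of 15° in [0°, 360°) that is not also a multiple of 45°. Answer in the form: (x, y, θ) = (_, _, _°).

(x, y, θ) = (4.5, 3.5, 105°)

Enumerate (i+0.5, j+0.5, θ) over the 34 free cells and 16 admissible headings. For each, cast all 3 beams and compare to the given ranges.
  (3.5, 6.5, 210°): beam 1 = 0.5176 ≠ 4.0415 ✗
  (3.5, 1.5, 30°): beam 1 = 1.9319 ≠ 4.0415 ✗
  (4.5, 2.5, 345°): beam 1 = 1.7321 ≠ 4.0415 ✗
  …
  (4.5, 3.5, 105°): r_1=4.0415, r_2=1.5529, r_3=2.8868 — all match ✓
No second candidate reproduces the full scan.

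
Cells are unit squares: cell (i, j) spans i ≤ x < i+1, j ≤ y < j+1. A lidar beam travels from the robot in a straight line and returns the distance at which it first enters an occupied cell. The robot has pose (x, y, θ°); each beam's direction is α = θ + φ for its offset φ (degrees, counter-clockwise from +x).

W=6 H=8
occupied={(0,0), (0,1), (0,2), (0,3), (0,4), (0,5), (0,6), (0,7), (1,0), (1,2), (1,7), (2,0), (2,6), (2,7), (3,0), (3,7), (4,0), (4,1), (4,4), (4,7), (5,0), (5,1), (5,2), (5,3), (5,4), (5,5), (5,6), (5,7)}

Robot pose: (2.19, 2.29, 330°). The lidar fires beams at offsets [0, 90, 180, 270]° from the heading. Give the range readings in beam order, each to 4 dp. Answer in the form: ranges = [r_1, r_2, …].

ranges = [2.0900, 5.4386, 0.2194, 1.4896]

beam 1: φ=0°, α=330°
  direction (0.8660, -0.5000); cell (2,2); t to first gridline: x 0.9353, y 0.5800 (then +1.1547 / +2.0000)
    (2,1) via y @ 0.5800
    (3,1) via x @ 0.9353
    (4,1) via x @ 2.0900  # hit
  → r_1 = 2.0900
beam 2: φ=90°, α=60°
  direction (0.5000, 0.8660); cell (2,2); t to first gridline: x 1.6200, y 0.8198 (then +2.0000 / +1.1547)
    (2,3) via y @ 0.8198
    (3,3) via x @ 1.6200
    (3,4) via y @ 1.9745
    (3,5) via y @ 3.1292
    (4,5) via x @ 3.6200
    (4,6) via y @ 4.2839
    (4,7) via y @ 5.4386  # hit
  → r_2 = 5.4386
beam 3: φ=180°, α=150°
  direction (-0.8660, 0.5000); cell (2,2); t to first gridline: x 0.2194, y 1.4200 (then +1.1547 / +2.0000)
    (1,2) via x @ 0.2194  # hit
  → r_3 = 0.2194
beam 4: φ=270°, α=240°
  direction (-0.5000, -0.8660); cell (2,2); t to first gridline: x 0.3800, y 0.3349 (then +2.0000 / +1.1547)
    (2,1) via y @ 0.3349
    (1,1) via x @ 0.3800
    (1,0) via y @ 1.4896  # hit
  → r_4 = 1.4896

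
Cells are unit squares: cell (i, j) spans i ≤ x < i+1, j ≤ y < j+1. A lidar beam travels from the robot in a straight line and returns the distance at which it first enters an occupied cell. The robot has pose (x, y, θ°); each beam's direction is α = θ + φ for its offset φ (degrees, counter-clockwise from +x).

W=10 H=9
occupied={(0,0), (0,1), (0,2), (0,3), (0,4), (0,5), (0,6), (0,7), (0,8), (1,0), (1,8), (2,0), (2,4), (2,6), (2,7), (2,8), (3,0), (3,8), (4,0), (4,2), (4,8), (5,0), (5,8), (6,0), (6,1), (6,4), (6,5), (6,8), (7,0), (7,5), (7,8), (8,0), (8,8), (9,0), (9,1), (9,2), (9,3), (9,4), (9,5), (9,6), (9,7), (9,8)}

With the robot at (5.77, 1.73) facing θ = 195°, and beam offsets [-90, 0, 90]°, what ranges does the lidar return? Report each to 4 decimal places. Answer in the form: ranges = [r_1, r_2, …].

beam 1: φ=-90°, α=105°
  d=(-0.2588,0.9659)  start (5,1)  tX=2.9751 tY=0.2795  stride 1/|dx|=3.8637 1/|dy|=1.0353
    cross y-line → (5,2), t=0.2795
    cross y-line → (5,3), t=1.3148
    cross y-line → (5,4), t=2.3501
    cross x-line → (4,4), t=2.9751
    cross y-line → (4,5), t=3.3854
    cross y-line → (4,6), t=4.4206
    cross y-line → (4,7), t=5.4559
    cross y-line → (4,8), t=6.4912 (wall)
  → r_1 = 6.4912
beam 2: φ=0°, α=195°
  d=(-0.9659,-0.2588)  start (5,1)  tX=0.7972 tY=2.8205  stride 1/|dx|=1.0353 1/|dy|=3.8637
    cross x-line → (4,1), t=0.7972
    cross x-line → (3,1), t=1.8324
    cross y-line → (3,0), t=2.8205 (wall)
  → r_2 = 2.8205
beam 3: φ=90°, α=285°
  d=(0.2588,-0.9659)  start (5,1)  tX=0.8887 tY=0.7558  stride 1/|dx|=3.8637 1/|dy|=1.0353
    cross y-line → (5,0), t=0.7558 (wall)
  → r_3 = 0.7558

ranges = [6.4912, 2.8205, 0.7558]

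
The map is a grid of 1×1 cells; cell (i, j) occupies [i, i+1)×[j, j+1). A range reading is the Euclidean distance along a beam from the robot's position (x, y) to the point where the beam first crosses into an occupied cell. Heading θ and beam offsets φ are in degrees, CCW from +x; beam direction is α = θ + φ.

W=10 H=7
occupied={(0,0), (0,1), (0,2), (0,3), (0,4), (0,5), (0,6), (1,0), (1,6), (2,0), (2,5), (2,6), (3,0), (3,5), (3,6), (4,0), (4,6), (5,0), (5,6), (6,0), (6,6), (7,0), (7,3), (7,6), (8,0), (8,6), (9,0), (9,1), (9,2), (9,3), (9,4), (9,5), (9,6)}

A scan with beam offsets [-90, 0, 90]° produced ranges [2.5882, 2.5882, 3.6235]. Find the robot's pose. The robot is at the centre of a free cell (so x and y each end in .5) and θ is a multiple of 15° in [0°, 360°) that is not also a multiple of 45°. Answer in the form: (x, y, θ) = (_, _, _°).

(x, y, θ) = (4.5, 2.5, 105°)

Enumerate (i+0.5, j+0.5, θ) over the 37 free cells and 16 admissible headings. For each, cast all 3 beams and compare to the given ranges.
  (8.5, 3.5, 300°): beam 1 = 0.5774 ≠ 2.5882 ✗
  (2.5, 3.5, 345°): beam 2 = 6.7293 ≠ 2.5882 ✗
  (1.5, 3.5, 60°): beam 1 = 5.0000 ≠ 2.5882 ✗
  (6.5, 2.5, 60°): beam 1 = 2.8868 ≠ 2.5882 ✗
  …
  (4.5, 2.5, 105°): r_1=2.5882, r_2=2.5882, r_3=3.6235 — all match ✓
Unique over the lattice → pose = (4.5, 2.5, 105°).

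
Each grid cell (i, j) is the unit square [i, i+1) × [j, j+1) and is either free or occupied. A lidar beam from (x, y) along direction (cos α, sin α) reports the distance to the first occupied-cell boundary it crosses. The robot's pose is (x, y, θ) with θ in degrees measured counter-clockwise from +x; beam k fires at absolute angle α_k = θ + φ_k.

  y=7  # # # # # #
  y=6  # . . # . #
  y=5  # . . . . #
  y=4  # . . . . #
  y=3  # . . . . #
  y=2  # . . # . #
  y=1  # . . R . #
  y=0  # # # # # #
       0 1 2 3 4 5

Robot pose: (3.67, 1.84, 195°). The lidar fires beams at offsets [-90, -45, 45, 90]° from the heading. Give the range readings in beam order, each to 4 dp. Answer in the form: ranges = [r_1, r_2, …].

beam 1: φ=-90°, α=105°
  cosα=-0.2588 sinα=0.9659 | (3,1) | tMaxX 2.5887 tMaxY 0.1656 | tΔX 3.8637 tΔY 1.0353
    t=0.1656 [y] (3,2) — stop
  → r_1 = 0.1656
beam 2: φ=-45°, α=150°
  cosα=-0.8660 sinα=0.5000 | (3,1) | tMaxX 0.7736 tMaxY 0.3200 | tΔX 1.1547 tΔY 2.0000
    t=0.3200 [y] (3,2) — stop
  → r_2 = 0.3200
beam 3: φ=45°, α=240°
  cosα=-0.5000 sinα=-0.8660 | (3,1) | tMaxX 1.3400 tMaxY 0.9699 | tΔX 2.0000 tΔY 1.1547
    t=0.9699 [y] (3,0) — stop
  → r_3 = 0.9699
beam 4: φ=90°, α=285°
  cosα=0.2588 sinα=-0.9659 | (3,1) | tMaxX 1.2750 tMaxY 0.8696 | tΔX 3.8637 tΔY 1.0353
    t=0.8696 [y] (3,0) — stop
  → r_4 = 0.8696

ranges = [0.1656, 0.3200, 0.9699, 0.8696]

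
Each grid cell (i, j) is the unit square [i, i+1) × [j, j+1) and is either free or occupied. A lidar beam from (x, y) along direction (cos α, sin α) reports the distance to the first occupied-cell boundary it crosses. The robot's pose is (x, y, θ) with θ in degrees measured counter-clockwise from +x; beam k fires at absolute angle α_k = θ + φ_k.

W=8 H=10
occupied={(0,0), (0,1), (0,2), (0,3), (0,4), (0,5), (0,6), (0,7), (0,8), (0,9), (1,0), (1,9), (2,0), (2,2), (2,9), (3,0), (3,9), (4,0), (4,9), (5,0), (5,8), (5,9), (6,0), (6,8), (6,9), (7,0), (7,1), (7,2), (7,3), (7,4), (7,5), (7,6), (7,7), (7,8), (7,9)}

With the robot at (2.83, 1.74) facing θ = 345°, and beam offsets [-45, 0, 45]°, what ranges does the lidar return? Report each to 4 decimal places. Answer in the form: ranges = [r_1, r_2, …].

ranges = [0.8545, 2.8591, 4.8151]

beam 1: φ=-45°, α=300°
  dir = (cos 300°, sin 300°) = (0.5000, -0.8660); from cell (2,1)
  next x-line at t=0.3400, next y-line at t=0.8545; Δt_x=2.0000, Δt_y=1.1547
    x: enter (3,1) at t=0.3400
    y: enter (3,0) at t=0.8545 ← occupied
  → r_1 = 0.8545
beam 2: φ=0°, α=345°
  dir = (cos 345°, sin 345°) = (0.9659, -0.2588); from cell (2,1)
  next x-line at t=0.1760, next y-line at t=2.8591; Δt_x=1.0353, Δt_y=3.8637
    x: enter (3,1) at t=0.1760
    x: enter (4,1) at t=1.2113
    x: enter (5,1) at t=2.2465
    y: enter (5,0) at t=2.8591 ← occupied
  → r_2 = 2.8591
beam 3: φ=45°, α=30°
  dir = (cos 30°, sin 30°) = (0.8660, 0.5000); from cell (2,1)
  next x-line at t=0.1963, next y-line at t=0.5200; Δt_x=1.1547, Δt_y=2.0000
    x: enter (3,1) at t=0.1963
    y: enter (3,2) at t=0.5200
    x: enter (4,2) at t=1.3510
    x: enter (5,2) at t=2.5057
    y: enter (5,3) at t=2.5200
    x: enter (6,3) at t=3.6604
    y: enter (6,4) at t=4.5200
    x: enter (7,4) at t=4.8151 ← occupied
  → r_3 = 4.8151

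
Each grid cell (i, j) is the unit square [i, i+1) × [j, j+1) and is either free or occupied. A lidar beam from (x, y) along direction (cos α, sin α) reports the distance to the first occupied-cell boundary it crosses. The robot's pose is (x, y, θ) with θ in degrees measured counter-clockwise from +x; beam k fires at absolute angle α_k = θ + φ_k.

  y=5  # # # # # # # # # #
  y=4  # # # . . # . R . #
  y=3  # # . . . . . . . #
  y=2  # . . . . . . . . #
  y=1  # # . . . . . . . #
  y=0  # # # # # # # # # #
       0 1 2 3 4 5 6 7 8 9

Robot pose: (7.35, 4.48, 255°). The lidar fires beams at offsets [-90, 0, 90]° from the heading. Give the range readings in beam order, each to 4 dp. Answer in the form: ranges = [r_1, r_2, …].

beam 1: φ=-90°, α=165°
  cosα=-0.9659 sinα=0.2588 | (7,4) | tMaxX 0.3623 tMaxY 2.0091 | tΔX 1.0353 tΔY 3.8637
    t=0.3623 [x] (6,4)
    t=1.3976 [x] (5,4) — stop
  → r_1 = 1.3976
beam 2: φ=0°, α=255°
  cosα=-0.2588 sinα=-0.9659 | (7,4) | tMaxX 1.3523 tMaxY 0.4969 | tΔX 3.8637 tΔY 1.0353
    t=0.4969 [y] (7,3)
    t=1.3523 [x] (6,3)
    t=1.5322 [y] (6,2)
    t=2.5675 [y] (6,1)
    t=3.6028 [y] (6,0) — stop
  → r_2 = 3.6028
beam 3: φ=90°, α=345°
  cosα=0.9659 sinα=-0.2588 | (7,4) | tMaxX 0.6729 tMaxY 1.8546 | tΔX 1.0353 tΔY 3.8637
    t=0.6729 [x] (8,4)
    t=1.7082 [x] (9,4) — stop
  → r_3 = 1.7082

ranges = [1.3976, 3.6028, 1.7082]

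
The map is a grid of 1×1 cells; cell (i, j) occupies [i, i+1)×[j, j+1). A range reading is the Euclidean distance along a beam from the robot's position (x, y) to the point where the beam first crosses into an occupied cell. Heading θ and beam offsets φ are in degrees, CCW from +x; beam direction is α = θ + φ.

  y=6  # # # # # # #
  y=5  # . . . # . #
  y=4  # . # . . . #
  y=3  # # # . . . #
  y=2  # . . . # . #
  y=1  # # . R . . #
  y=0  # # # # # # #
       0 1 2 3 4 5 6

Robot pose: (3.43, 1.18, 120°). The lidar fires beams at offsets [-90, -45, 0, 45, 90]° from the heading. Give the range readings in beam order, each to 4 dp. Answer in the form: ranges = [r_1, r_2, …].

ranges = [1.6400, 3.9548, 2.1016, 1.4804, 0.3600]

beam 1: φ=-90°, α=30°
  direction (0.8660, 0.5000); cell (3,1); t to first gridline: x 0.6582, y 1.6400 (then +1.1547 / +2.0000)
    (4,1) via x @ 0.6582
    (4,2) via y @ 1.6400  # hit
  → r_1 = 1.6400
beam 2: φ=-45°, α=75°
  direction (0.2588, 0.9659); cell (3,1); t to first gridline: x 2.2023, y 0.8489 (then +3.8637 / +1.0353)
    (3,2) via y @ 0.8489
    (3,3) via y @ 1.8842
    (4,3) via x @ 2.2023
    (4,4) via y @ 2.9195
    (4,5) via y @ 3.9548  # hit
  → r_2 = 3.9548
beam 3: φ=0°, α=120°
  direction (-0.5000, 0.8660); cell (3,1); t to first gridline: x 0.8600, y 0.9469 (then +2.0000 / +1.1547)
    (2,1) via x @ 0.8600
    (2,2) via y @ 0.9469
    (2,3) via y @ 2.1016  # hit
  → r_3 = 2.1016
beam 4: φ=45°, α=165°
  direction (-0.9659, 0.2588); cell (3,1); t to first gridline: x 0.4452, y 3.1682 (then +1.0353 / +3.8637)
    (2,1) via x @ 0.4452
    (1,1) via x @ 1.4804  # hit
  → r_4 = 1.4804
beam 5: φ=90°, α=210°
  direction (-0.8660, -0.5000); cell (3,1); t to first gridline: x 0.4965, y 0.3600 (then +1.1547 / +2.0000)
    (3,0) via y @ 0.3600  # hit
  → r_5 = 0.3600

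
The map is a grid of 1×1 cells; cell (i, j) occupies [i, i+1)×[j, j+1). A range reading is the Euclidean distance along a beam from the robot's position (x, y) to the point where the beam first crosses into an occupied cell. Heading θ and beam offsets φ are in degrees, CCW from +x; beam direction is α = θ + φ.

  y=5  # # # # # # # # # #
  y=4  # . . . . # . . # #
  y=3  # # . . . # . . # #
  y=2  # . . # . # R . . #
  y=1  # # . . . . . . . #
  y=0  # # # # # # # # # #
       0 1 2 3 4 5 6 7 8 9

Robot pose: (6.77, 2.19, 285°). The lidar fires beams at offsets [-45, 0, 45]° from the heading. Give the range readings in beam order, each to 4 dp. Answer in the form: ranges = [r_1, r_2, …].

ranges = [1.3741, 1.2320, 2.3800]

beam 1: φ=-45°, α=240°
  dir = (cos 240°, sin 240°) = (-0.5000, -0.8660); from cell (6,2)
  next x-line at t=1.5400, next y-line at t=0.2194; Δt_x=2.0000, Δt_y=1.1547
    y: enter (6,1) at t=0.2194
    y: enter (6,0) at t=1.3741 ← occupied
  → r_1 = 1.3741
beam 2: φ=0°, α=285°
  dir = (cos 285°, sin 285°) = (0.2588, -0.9659); from cell (6,2)
  next x-line at t=0.8887, next y-line at t=0.1967; Δt_x=3.8637, Δt_y=1.0353
    y: enter (6,1) at t=0.1967
    x: enter (7,1) at t=0.8887
    y: enter (7,0) at t=1.2320 ← occupied
  → r_2 = 1.2320
beam 3: φ=45°, α=330°
  dir = (cos 330°, sin 330°) = (0.8660, -0.5000); from cell (6,2)
  next x-line at t=0.2656, next y-line at t=0.3800; Δt_x=1.1547, Δt_y=2.0000
    x: enter (7,2) at t=0.2656
    y: enter (7,1) at t=0.3800
    x: enter (8,1) at t=1.4203
    y: enter (8,0) at t=2.3800 ← occupied
  → r_3 = 2.3800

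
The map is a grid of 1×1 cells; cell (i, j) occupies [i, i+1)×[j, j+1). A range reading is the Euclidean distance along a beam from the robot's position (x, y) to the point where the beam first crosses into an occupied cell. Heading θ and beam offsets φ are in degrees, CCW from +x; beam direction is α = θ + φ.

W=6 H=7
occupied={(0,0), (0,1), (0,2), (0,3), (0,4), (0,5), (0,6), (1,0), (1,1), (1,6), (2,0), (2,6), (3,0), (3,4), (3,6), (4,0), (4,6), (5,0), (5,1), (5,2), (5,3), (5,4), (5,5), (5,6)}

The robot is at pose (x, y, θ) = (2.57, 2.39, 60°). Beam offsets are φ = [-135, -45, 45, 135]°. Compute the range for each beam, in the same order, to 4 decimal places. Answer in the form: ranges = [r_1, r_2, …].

ranges = [1.4390, 2.5157, 3.7373, 1.5068]

beam 1: φ=-135°, α=285°
  direction (0.2588, -0.9659); cell (2,2); t to first gridline: x 1.6614, y 0.4038 (then +3.8637 / +1.0353)
    (2,1) via y @ 0.4038
    (2,0) via y @ 1.4390  # hit
  → r_1 = 1.4390
beam 2: φ=-45°, α=15°
  direction (0.9659, 0.2588); cell (2,2); t to first gridline: x 0.4452, y 2.3569 (then +1.0353 / +3.8637)
    (3,2) via x @ 0.4452
    (4,2) via x @ 1.4804
    (4,3) via y @ 2.3569
    (5,3) via x @ 2.5157  # hit
  → r_2 = 2.5157
beam 3: φ=45°, α=105°
  direction (-0.2588, 0.9659); cell (2,2); t to first gridline: x 2.2023, y 0.6315 (then +3.8637 / +1.0353)
    (2,3) via y @ 0.6315
    (2,4) via y @ 1.6668
    (1,4) via x @ 2.2023
    (1,5) via y @ 2.7021
    (1,6) via y @ 3.7373  # hit
  → r_3 = 3.7373
beam 4: φ=135°, α=195°
  direction (-0.9659, -0.2588); cell (2,2); t to first gridline: x 0.5901, y 1.5068 (then +1.0353 / +3.8637)
    (1,2) via x @ 0.5901
    (1,1) via y @ 1.5068  # hit
  → r_4 = 1.5068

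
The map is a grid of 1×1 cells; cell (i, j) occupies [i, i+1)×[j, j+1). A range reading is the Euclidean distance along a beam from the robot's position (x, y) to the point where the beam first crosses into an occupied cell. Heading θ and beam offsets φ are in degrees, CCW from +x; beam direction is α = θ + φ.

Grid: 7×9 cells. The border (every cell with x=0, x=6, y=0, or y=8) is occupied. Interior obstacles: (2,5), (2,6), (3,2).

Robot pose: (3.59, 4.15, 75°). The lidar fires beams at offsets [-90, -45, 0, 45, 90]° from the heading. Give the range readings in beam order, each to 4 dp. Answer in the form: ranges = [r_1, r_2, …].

beam 1: φ=-90°, α=345°
  dir = (cos 345°, sin 345°) = (0.9659, -0.2588); from cell (3,4)
  next x-line at t=0.4245, next y-line at t=0.5796; Δt_x=1.0353, Δt_y=3.8637
    x: enter (4,4) at t=0.4245
    y: enter (4,3) at t=0.5796
    x: enter (5,3) at t=1.4597
    x: enter (6,3) at t=2.4950 ← occupied
  → r_1 = 2.4950
beam 2: φ=-45°, α=30°
  dir = (cos 30°, sin 30°) = (0.8660, 0.5000); from cell (3,4)
  next x-line at t=0.4734, next y-line at t=1.7000; Δt_x=1.1547, Δt_y=2.0000
    x: enter (4,4) at t=0.4734
    x: enter (5,4) at t=1.6281
    y: enter (5,5) at t=1.7000
    x: enter (6,5) at t=2.7828 ← occupied
  → r_2 = 2.7828
beam 3: φ=0°, α=75°
  dir = (cos 75°, sin 75°) = (0.2588, 0.9659); from cell (3,4)
  next x-line at t=1.5841, next y-line at t=0.8800; Δt_x=3.8637, Δt_y=1.0353
    y: enter (3,5) at t=0.8800
    x: enter (4,5) at t=1.5841
    y: enter (4,6) at t=1.9153
    y: enter (4,7) at t=2.9505
    y: enter (4,8) at t=3.9858 ← occupied
  → r_3 = 3.9858
beam 4: φ=45°, α=120°
  dir = (cos 120°, sin 120°) = (-0.5000, 0.8660); from cell (3,4)
  next x-line at t=1.1800, next y-line at t=0.9815; Δt_x=2.0000, Δt_y=1.1547
    y: enter (3,5) at t=0.9815
    x: enter (2,5) at t=1.1800 ← occupied
  → r_4 = 1.1800
beam 5: φ=90°, α=165°
  dir = (cos 165°, sin 165°) = (-0.9659, 0.2588); from cell (3,4)
  next x-line at t=0.6108, next y-line at t=3.2841; Δt_x=1.0353, Δt_y=3.8637
    x: enter (2,4) at t=0.6108
    x: enter (1,4) at t=1.6461
    x: enter (0,4) at t=2.6814 ← occupied
  → r_5 = 2.6814

ranges = [2.4950, 2.7828, 3.9858, 1.1800, 2.6814]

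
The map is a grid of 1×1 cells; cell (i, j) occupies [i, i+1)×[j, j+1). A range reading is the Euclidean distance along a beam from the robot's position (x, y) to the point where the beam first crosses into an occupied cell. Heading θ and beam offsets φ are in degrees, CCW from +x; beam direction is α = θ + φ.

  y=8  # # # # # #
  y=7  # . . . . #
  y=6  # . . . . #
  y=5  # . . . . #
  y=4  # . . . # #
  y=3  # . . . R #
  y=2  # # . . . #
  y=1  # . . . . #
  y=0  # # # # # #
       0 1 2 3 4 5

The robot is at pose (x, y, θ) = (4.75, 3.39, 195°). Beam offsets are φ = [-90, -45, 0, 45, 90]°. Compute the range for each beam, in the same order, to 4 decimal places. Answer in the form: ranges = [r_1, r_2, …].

ranges = [0.6315, 4.3301, 2.8470, 2.7597, 0.9659]

beam 1: φ=-90°, α=105°
  cosα=-0.2588 sinα=0.9659 | (4,3) | tMaxX 2.8978 tMaxY 0.6315 | tΔX 3.8637 tΔY 1.0353
    t=0.6315 [y] (4,4) — stop
  → r_1 = 0.6315
beam 2: φ=-45°, α=150°
  cosα=-0.8660 sinα=0.5000 | (4,3) | tMaxX 0.8660 tMaxY 1.2200 | tΔX 1.1547 tΔY 2.0000
    t=0.8660 [x] (3,3)
    t=1.2200 [y] (3,4)
    t=2.0207 [x] (2,4)
    t=3.1754 [x] (1,4)
    t=3.2200 [y] (1,5)
    t=4.3301 [x] (0,5) — stop
  → r_2 = 4.3301
beam 3: φ=0°, α=195°
  cosα=-0.9659 sinα=-0.2588 | (4,3) | tMaxX 0.7765 tMaxY 1.5068 | tΔX 1.0353 tΔY 3.8637
    t=0.7765 [x] (3,3)
    t=1.5068 [y] (3,2)
    t=1.8117 [x] (2,2)
    t=2.8470 [x] (1,2) — stop
  → r_3 = 2.8470
beam 4: φ=45°, α=240°
  cosα=-0.5000 sinα=-0.8660 | (4,3) | tMaxX 1.5000 tMaxY 0.4503 | tΔX 2.0000 tΔY 1.1547
    t=0.4503 [y] (4,2)
    t=1.5000 [x] (3,2)
    t=1.6050 [y] (3,1)
    t=2.7597 [y] (3,0) — stop
  → r_4 = 2.7597
beam 5: φ=90°, α=285°
  cosα=0.2588 sinα=-0.9659 | (4,3) | tMaxX 0.9659 tMaxY 0.4038 | tΔX 3.8637 tΔY 1.0353
    t=0.4038 [y] (4,2)
    t=0.9659 [x] (5,2) — stop
  → r_5 = 0.9659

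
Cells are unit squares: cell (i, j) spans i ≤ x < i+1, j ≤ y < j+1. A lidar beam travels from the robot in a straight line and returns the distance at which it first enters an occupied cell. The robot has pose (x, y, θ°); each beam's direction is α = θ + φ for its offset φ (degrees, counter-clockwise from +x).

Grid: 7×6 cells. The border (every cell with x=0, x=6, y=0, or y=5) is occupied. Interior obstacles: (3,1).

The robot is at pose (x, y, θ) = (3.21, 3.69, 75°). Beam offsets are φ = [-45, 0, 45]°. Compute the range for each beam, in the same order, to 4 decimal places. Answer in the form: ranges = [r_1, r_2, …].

beam 1: φ=-45°, α=30°
  cosα=0.8660 sinα=0.5000 | (3,3) | tMaxX 0.9122 tMaxY 0.6200 | tΔX 1.1547 tΔY 2.0000
    t=0.6200 [y] (3,4)
    t=0.9122 [x] (4,4)
    t=2.0669 [x] (5,4)
    t=2.6200 [y] (5,5) — stop
  → r_1 = 2.6200
beam 2: φ=0°, α=75°
  cosα=0.2588 sinα=0.9659 | (3,3) | tMaxX 3.0523 tMaxY 0.3209 | tΔX 3.8637 tΔY 1.0353
    t=0.3209 [y] (3,4)
    t=1.3562 [y] (3,5) — stop
  → r_2 = 1.3562
beam 3: φ=45°, α=120°
  cosα=-0.5000 sinα=0.8660 | (3,3) | tMaxX 0.4200 tMaxY 0.3580 | tΔX 2.0000 tΔY 1.1547
    t=0.3580 [y] (3,4)
    t=0.4200 [x] (2,4)
    t=1.5127 [y] (2,5) — stop
  → r_3 = 1.5127

ranges = [2.6200, 1.3562, 1.5127]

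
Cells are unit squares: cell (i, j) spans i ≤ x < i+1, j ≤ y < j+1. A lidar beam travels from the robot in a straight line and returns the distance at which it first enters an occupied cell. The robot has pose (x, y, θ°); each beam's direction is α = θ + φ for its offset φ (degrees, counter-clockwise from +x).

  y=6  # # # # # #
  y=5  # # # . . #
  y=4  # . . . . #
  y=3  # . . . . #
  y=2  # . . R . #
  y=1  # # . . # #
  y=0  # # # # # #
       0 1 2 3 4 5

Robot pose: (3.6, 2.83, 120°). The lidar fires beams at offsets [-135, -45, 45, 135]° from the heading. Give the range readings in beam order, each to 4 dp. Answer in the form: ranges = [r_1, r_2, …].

ranges = [1.4494, 3.2818, 2.6917, 1.8946]

beam 1: φ=-135°, α=345°
  dir = (cos 345°, sin 345°) = (0.9659, -0.2588); from cell (3,2)
  next x-line at t=0.4141, next y-line at t=3.2069; Δt_x=1.0353, Δt_y=3.8637
    x: enter (4,2) at t=0.4141
    x: enter (5,2) at t=1.4494 ← occupied
  → r_1 = 1.4494
beam 2: φ=-45°, α=75°
  dir = (cos 75°, sin 75°) = (0.2588, 0.9659); from cell (3,2)
  next x-line at t=1.5455, next y-line at t=0.1760; Δt_x=3.8637, Δt_y=1.0353
    y: enter (3,3) at t=0.1760
    y: enter (3,4) at t=1.2113
    x: enter (4,4) at t=1.5455
    y: enter (4,5) at t=2.2465
    y: enter (4,6) at t=3.2818 ← occupied
  → r_2 = 3.2818
beam 3: φ=45°, α=165°
  dir = (cos 165°, sin 165°) = (-0.9659, 0.2588); from cell (3,2)
  next x-line at t=0.6212, next y-line at t=0.6568; Δt_x=1.0353, Δt_y=3.8637
    x: enter (2,2) at t=0.6212
    y: enter (2,3) at t=0.6568
    x: enter (1,3) at t=1.6564
    x: enter (0,3) at t=2.6917 ← occupied
  → r_3 = 2.6917
beam 4: φ=135°, α=255°
  dir = (cos 255°, sin 255°) = (-0.2588, -0.9659); from cell (3,2)
  next x-line at t=2.3182, next y-line at t=0.8593; Δt_x=3.8637, Δt_y=1.0353
    y: enter (3,1) at t=0.8593
    y: enter (3,0) at t=1.8946 ← occupied
  → r_4 = 1.8946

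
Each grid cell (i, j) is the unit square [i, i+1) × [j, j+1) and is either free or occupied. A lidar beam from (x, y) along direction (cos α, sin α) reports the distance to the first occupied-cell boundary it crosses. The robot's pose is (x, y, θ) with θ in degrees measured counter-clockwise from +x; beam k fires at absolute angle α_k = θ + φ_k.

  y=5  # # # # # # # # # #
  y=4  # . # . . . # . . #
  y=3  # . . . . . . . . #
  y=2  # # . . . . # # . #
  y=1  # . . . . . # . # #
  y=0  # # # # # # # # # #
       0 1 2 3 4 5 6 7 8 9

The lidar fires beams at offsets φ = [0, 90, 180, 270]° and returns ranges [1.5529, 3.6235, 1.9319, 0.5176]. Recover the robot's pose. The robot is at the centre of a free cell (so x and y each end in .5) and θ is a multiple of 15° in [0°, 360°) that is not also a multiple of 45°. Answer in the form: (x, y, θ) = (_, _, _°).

(x, y, θ) = (4.5, 1.5, 15°)

Enumerate (i+0.5, j+0.5, θ) over the 25 free cells and 16 admissible headings. For each, cast all 4 beams and compare to the given ranges.
  (3.5, 3.5, 165°): beam 1 = 2.5882 ≠ 1.5529 ✗
  (7.5, 3.5, 345°): beam 2 = 1.5529 ≠ 3.6235 ✗
  (8.5, 3.5, 15°): beam 1 = 0.5176 ≠ 1.5529 ✗
  …
  (4.5, 1.5, 15°): r_1=1.5529, r_2=3.6235, r_3=1.9319, r_4=0.5176 — all match ✓
Only this pose fits every beam.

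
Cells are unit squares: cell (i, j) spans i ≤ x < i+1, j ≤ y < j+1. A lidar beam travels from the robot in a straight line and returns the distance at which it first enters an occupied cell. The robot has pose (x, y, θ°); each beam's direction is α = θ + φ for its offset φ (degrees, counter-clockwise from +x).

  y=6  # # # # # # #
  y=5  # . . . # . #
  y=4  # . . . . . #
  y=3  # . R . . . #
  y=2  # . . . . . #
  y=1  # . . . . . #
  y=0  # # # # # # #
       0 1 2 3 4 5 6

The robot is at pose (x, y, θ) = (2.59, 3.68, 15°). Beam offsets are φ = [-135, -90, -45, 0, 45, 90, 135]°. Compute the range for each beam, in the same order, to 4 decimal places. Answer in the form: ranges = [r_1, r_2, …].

ranges = [3.0946, 2.7745, 3.9375, 3.5303, 2.6789, 2.4018, 1.8360]

beam 1: φ=-135°, α=240°
  d=(-0.5000,-0.8660)  start (2,3)  tX=1.1800 tY=0.7852  stride 1/|dx|=2.0000 1/|dy|=1.1547
    cross y-line → (2,2), t=0.7852
    cross x-line → (1,2), t=1.1800
    cross y-line → (1,1), t=1.9399
    cross y-line → (1,0), t=3.0946 (wall)
  → r_1 = 3.0946
beam 2: φ=-90°, α=285°
  d=(0.2588,-0.9659)  start (2,3)  tX=1.5841 tY=0.7040  stride 1/|dx|=3.8637 1/|dy|=1.0353
    cross y-line → (2,2), t=0.7040
    cross x-line → (3,2), t=1.5841
    cross y-line → (3,1), t=1.7393
    cross y-line → (3,0), t=2.7745 (wall)
  → r_2 = 2.7745
beam 3: φ=-45°, α=330°
  d=(0.8660,-0.5000)  start (2,3)  tX=0.4734 tY=1.3600  stride 1/|dx|=1.1547 1/|dy|=2.0000
    cross x-line → (3,3), t=0.4734
    cross y-line → (3,2), t=1.3600
    cross x-line → (4,2), t=1.6281
    cross x-line → (5,2), t=2.7828
    cross y-line → (5,1), t=3.3600
    cross x-line → (6,1), t=3.9375 (wall)
  → r_3 = 3.9375
beam 4: φ=0°, α=15°
  d=(0.9659,0.2588)  start (2,3)  tX=0.4245 tY=1.2364  stride 1/|dx|=1.0353 1/|dy|=3.8637
    cross x-line → (3,3), t=0.4245
    cross y-line → (3,4), t=1.2364
    cross x-line → (4,4), t=1.4597
    cross x-line → (5,4), t=2.4950
    cross x-line → (6,4), t=3.5303 (wall)
  → r_4 = 3.5303
beam 5: φ=45°, α=60°
  d=(0.5000,0.8660)  start (2,3)  tX=0.8200 tY=0.3695  stride 1/|dx|=2.0000 1/|dy|=1.1547
    cross y-line → (2,4), t=0.3695
    cross x-line → (3,4), t=0.8200
    cross y-line → (3,5), t=1.5242
    cross y-line → (3,6), t=2.6789 (wall)
  → r_5 = 2.6789
beam 6: φ=90°, α=105°
  d=(-0.2588,0.9659)  start (2,3)  tX=2.2796 tY=0.3313  stride 1/|dx|=3.8637 1/|dy|=1.0353
    cross y-line → (2,4), t=0.3313
    cross y-line → (2,5), t=1.3666
    cross x-line → (1,5), t=2.2796
    cross y-line → (1,6), t=2.4018 (wall)
  → r_6 = 2.4018
beam 7: φ=135°, α=150°
  d=(-0.8660,0.5000)  start (2,3)  tX=0.6813 tY=0.6400  stride 1/|dx|=1.1547 1/|dy|=2.0000
    cross y-line → (2,4), t=0.6400
    cross x-line → (1,4), t=0.6813
    cross x-line → (0,4), t=1.8360 (wall)
  → r_7 = 1.8360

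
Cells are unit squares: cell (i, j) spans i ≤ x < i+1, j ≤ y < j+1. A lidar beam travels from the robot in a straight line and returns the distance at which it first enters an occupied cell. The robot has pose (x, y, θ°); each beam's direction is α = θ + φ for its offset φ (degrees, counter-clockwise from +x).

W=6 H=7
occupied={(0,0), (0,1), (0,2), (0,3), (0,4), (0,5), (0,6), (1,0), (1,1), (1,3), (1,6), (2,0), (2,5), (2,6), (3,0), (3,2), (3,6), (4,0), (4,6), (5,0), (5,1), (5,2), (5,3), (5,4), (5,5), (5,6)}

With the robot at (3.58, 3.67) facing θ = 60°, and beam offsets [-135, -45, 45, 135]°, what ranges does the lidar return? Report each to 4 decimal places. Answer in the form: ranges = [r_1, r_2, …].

ranges = [0.6936, 1.4701, 2.2409, 1.6357]

beam 1: φ=-135°, α=285°
  d=(0.2588,-0.9659)  start (3,3)  tX=1.6228 tY=0.6936  stride 1/|dx|=3.8637 1/|dy|=1.0353
    cross y-line → (3,2), t=0.6936 (wall)
  → r_1 = 0.6936
beam 2: φ=-45°, α=15°
  d=(0.9659,0.2588)  start (3,3)  tX=0.4348 tY=1.2750  stride 1/|dx|=1.0353 1/|dy|=3.8637
    cross x-line → (4,3), t=0.4348
    cross y-line → (4,4), t=1.2750
    cross x-line → (5,4), t=1.4701 (wall)
  → r_2 = 1.4701
beam 3: φ=45°, α=105°
  d=(-0.2588,0.9659)  start (3,3)  tX=2.2409 tY=0.3416  stride 1/|dx|=3.8637 1/|dy|=1.0353
    cross y-line → (3,4), t=0.3416
    cross y-line → (3,5), t=1.3769
    cross x-line → (2,5), t=2.2409 (wall)
  → r_3 = 2.2409
beam 4: φ=135°, α=195°
  d=(-0.9659,-0.2588)  start (3,3)  tX=0.6005 tY=2.5887  stride 1/|dx|=1.0353 1/|dy|=3.8637
    cross x-line → (2,3), t=0.6005
    cross x-line → (1,3), t=1.6357 (wall)
  → r_4 = 1.6357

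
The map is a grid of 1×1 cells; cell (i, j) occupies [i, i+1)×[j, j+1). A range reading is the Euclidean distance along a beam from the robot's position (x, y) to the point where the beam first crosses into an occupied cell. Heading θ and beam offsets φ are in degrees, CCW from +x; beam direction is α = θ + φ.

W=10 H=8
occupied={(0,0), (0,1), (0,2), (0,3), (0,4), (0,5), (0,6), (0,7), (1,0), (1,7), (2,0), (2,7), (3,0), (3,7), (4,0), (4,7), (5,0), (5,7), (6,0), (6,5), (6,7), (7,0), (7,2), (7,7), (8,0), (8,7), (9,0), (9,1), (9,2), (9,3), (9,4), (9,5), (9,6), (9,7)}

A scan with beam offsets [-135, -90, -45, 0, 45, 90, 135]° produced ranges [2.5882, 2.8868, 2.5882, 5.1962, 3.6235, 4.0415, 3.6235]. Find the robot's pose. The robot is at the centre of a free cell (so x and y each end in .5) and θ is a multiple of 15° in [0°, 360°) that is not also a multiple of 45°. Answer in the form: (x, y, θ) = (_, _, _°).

The pose lattice has 46·16 = 736 candidates. Test each by forward raycasting.
  (2.5, 1.5, 120°): beam 1 = 1.9319 ≠ 2.5882 ✗
  (6.5, 3.5, 165°): beam 1 = 2.8868 ≠ 2.5882 ✗
  (4.5, 3.5, 150°): beam 1 = 4.6587 ≠ 2.5882 ✗
  (7.5, 3.5, 330°): beam 1 = 6.7293 ≠ 2.5882 ✗
  …
  (4.5, 3.5, 30°): r_1=2.5882, r_2=2.8868, r_3=2.5882, r_4=5.1962, r_5=3.6235, r_6=4.0415, r_7=3.6235 — all match ✓
Only this pose fits every beam.

(x, y, θ) = (4.5, 3.5, 30°)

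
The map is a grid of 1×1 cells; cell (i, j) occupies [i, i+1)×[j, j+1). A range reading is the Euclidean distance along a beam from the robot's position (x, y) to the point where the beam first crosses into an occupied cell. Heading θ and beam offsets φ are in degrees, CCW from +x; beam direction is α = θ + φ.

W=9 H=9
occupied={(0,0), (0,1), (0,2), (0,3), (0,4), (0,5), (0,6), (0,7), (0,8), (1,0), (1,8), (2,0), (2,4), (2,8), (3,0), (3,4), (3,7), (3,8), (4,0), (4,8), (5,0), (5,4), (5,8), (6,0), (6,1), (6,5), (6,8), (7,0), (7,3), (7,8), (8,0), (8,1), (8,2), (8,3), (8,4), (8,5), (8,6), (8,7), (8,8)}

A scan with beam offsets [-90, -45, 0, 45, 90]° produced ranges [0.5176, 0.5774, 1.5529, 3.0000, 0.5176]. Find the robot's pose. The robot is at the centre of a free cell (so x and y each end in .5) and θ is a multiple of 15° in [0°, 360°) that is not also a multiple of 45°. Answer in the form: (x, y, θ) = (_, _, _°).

Enumerate (i+0.5, j+0.5, θ) over the 42 free cells and 16 admissible headings. For each, cast all 5 beams and compare to the given ranges.
  (2.5, 5.5, 165°): beam 1 = 1.9319 ≠ 0.5176 ✗
  (1.5, 1.5, 345°): beam 3 = 1.9319 ≠ 1.5529 ✗
  (1.5, 7.5, 240°): beam 1 = 0.5774 ≠ 0.5176 ✗
  (7.5, 6.5, 255°): beam 1 = 3.6235 ≠ 0.5176 ✗
  (3.5, 3.5, 300°): beam 1 = 2.8868 ≠ 0.5176 ✗
  …
  (7.5, 1.5, 75°): r_1=0.5176, r_2=0.5774, r_3=1.5529, r_4=3.0000, r_5=0.5176 — all match ✓
Only this pose fits every beam.

(x, y, θ) = (7.5, 1.5, 75°)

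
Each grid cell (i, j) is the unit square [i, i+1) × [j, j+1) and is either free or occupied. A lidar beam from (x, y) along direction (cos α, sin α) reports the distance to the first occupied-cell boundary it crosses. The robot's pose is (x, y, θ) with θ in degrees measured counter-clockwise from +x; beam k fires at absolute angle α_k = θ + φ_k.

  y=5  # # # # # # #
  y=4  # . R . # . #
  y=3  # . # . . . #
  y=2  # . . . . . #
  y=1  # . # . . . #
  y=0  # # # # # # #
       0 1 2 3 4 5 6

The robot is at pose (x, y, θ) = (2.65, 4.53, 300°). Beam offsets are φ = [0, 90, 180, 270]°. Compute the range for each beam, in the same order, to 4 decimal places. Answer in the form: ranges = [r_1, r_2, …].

beam 1: φ=0°, α=300°
  dir = (cos 300°, sin 300°) = (0.5000, -0.8660); from cell (2,4)
  next x-line at t=0.7000, next y-line at t=0.6120; Δt_x=2.0000, Δt_y=1.1547
    y: enter (2,3) at t=0.6120 ← occupied
  → r_1 = 0.6120
beam 2: φ=90°, α=30°
  dir = (cos 30°, sin 30°) = (0.8660, 0.5000); from cell (2,4)
  next x-line at t=0.4041, next y-line at t=0.9400; Δt_x=1.1547, Δt_y=2.0000
    x: enter (3,4) at t=0.4041
    y: enter (3,5) at t=0.9400 ← occupied
  → r_2 = 0.9400
beam 3: φ=180°, α=120°
  dir = (cos 120°, sin 120°) = (-0.5000, 0.8660); from cell (2,4)
  next x-line at t=1.3000, next y-line at t=0.5427; Δt_x=2.0000, Δt_y=1.1547
    y: enter (2,5) at t=0.5427 ← occupied
  → r_3 = 0.5427
beam 4: φ=270°, α=210°
  dir = (cos 210°, sin 210°) = (-0.8660, -0.5000); from cell (2,4)
  next x-line at t=0.7506, next y-line at t=1.0600; Δt_x=1.1547, Δt_y=2.0000
    x: enter (1,4) at t=0.7506
    y: enter (1,3) at t=1.0600
    x: enter (0,3) at t=1.9053 ← occupied
  → r_4 = 1.9053

ranges = [0.6120, 0.9400, 0.5427, 1.9053]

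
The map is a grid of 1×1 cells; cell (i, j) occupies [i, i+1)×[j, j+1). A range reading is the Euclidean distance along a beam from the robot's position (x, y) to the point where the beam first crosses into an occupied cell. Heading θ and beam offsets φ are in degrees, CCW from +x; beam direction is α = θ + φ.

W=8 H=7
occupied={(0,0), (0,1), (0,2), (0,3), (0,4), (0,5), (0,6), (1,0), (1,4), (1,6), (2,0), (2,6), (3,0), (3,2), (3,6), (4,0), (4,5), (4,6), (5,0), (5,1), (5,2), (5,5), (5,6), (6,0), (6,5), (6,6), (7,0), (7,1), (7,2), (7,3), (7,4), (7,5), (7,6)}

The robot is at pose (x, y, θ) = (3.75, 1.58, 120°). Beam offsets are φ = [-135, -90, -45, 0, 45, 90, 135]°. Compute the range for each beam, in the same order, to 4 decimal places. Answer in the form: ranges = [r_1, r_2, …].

beam 1: φ=-135°, α=345°
  d=(0.9659,-0.2588)  start (3,1)  tX=0.2588 tY=2.2409  stride 1/|dx|=1.0353 1/|dy|=3.8637
    cross x-line → (4,1), t=0.2588
    cross x-line → (5,1), t=1.2941 (wall)
  → r_1 = 1.2941
beam 2: φ=-90°, α=30°
  d=(0.8660,0.5000)  start (3,1)  tX=0.2887 tY=0.8400  stride 1/|dx|=1.1547 1/|dy|=2.0000
    cross x-line → (4,1), t=0.2887
    cross y-line → (4,2), t=0.8400
    cross x-line → (5,2), t=1.4434 (wall)
  → r_2 = 1.4434
beam 3: φ=-45°, α=75°
  d=(0.2588,0.9659)  start (3,1)  tX=0.9659 tY=0.4348  stride 1/|dx|=3.8637 1/|dy|=1.0353
    cross y-line → (3,2), t=0.4348 (wall)
  → r_3 = 0.4348
beam 4: φ=0°, α=120°
  d=(-0.5000,0.8660)  start (3,1)  tX=1.5000 tY=0.4850  stride 1/|dx|=2.0000 1/|dy|=1.1547
    cross y-line → (3,2), t=0.4850 (wall)
  → r_4 = 0.4850
beam 5: φ=45°, α=165°
  d=(-0.9659,0.2588)  start (3,1)  tX=0.7765 tY=1.6228  stride 1/|dx|=1.0353 1/|dy|=3.8637
    cross x-line → (2,1), t=0.7765
    cross y-line → (2,2), t=1.6228
    cross x-line → (1,2), t=1.8117
    cross x-line → (0,2), t=2.8470 (wall)
  → r_5 = 2.8470
beam 6: φ=90°, α=210°
  d=(-0.8660,-0.5000)  start (3,1)  tX=0.8660 tY=1.1600  stride 1/|dx|=1.1547 1/|dy|=2.0000
    cross x-line → (2,1), t=0.8660
    cross y-line → (2,0), t=1.1600 (wall)
  → r_6 = 1.1600
beam 7: φ=135°, α=255°
  d=(-0.2588,-0.9659)  start (3,1)  tX=2.8978 tY=0.6005  stride 1/|dx|=3.8637 1/|dy|=1.0353
    cross y-line → (3,0), t=0.6005 (wall)
  → r_7 = 0.6005

ranges = [1.2941, 1.4434, 0.4348, 0.4850, 2.8470, 1.1600, 0.6005]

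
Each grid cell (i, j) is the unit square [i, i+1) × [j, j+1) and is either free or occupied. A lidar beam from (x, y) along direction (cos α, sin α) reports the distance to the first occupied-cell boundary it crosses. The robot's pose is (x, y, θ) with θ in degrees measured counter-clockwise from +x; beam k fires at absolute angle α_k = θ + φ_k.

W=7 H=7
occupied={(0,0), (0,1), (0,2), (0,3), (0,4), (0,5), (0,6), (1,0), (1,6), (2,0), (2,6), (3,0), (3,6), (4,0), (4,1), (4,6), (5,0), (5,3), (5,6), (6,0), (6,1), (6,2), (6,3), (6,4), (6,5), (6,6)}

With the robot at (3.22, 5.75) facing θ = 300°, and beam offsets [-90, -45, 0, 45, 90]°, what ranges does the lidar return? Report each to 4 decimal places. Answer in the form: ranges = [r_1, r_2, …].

ranges = [2.5634, 4.9176, 5.4848, 2.8781, 0.5000]

beam 1: φ=-90°, α=210°
  direction (-0.8660, -0.5000); cell (3,5); t to first gridline: x 0.2540, y 1.5000 (then +1.1547 / +2.0000)
    (2,5) via x @ 0.2540
    (1,5) via x @ 1.4087
    (1,4) via y @ 1.5000
    (0,4) via x @ 2.5634  # hit
  → r_1 = 2.5634
beam 2: φ=-45°, α=255°
  direction (-0.2588, -0.9659); cell (3,5); t to first gridline: x 0.8500, y 0.7765 (then +3.8637 / +1.0353)
    (3,4) via y @ 0.7765
    (2,4) via x @ 0.8500
    (2,3) via y @ 1.8117
    (2,2) via y @ 2.8470
    (2,1) via y @ 3.8823
    (1,1) via x @ 4.7137
    (1,0) via y @ 4.9176  # hit
  → r_2 = 4.9176
beam 3: φ=0°, α=300°
  direction (0.5000, -0.8660); cell (3,5); t to first gridline: x 1.5600, y 0.8660 (then +2.0000 / +1.1547)
    (3,4) via y @ 0.8660
    (4,4) via x @ 1.5600
    (4,3) via y @ 2.0207
    (4,2) via y @ 3.1754
    (5,2) via x @ 3.5600
    (5,1) via y @ 4.3301
    (5,0) via y @ 5.4848  # hit
  → r_3 = 5.4848
beam 4: φ=45°, α=345°
  direction (0.9659, -0.2588); cell (3,5); t to first gridline: x 0.8075, y 2.8978 (then +1.0353 / +3.8637)
    (4,5) via x @ 0.8075
    (5,5) via x @ 1.8428
    (6,5) via x @ 2.8781  # hit
  → r_4 = 2.8781
beam 5: φ=90°, α=30°
  direction (0.8660, 0.5000); cell (3,5); t to first gridline: x 0.9007, y 0.5000 (then +1.1547 / +2.0000)
    (3,6) via y @ 0.5000  # hit
  → r_5 = 0.5000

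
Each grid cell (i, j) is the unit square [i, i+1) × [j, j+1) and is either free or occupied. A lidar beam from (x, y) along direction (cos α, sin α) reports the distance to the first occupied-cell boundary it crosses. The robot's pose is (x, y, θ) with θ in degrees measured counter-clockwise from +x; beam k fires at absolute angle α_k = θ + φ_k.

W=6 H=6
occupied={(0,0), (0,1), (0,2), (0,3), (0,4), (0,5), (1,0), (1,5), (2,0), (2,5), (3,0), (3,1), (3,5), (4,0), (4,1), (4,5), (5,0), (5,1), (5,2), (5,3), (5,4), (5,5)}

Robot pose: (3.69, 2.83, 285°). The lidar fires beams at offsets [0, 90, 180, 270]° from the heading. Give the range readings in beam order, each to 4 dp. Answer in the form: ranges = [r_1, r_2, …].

ranges = [0.8593, 1.3562, 2.2465, 2.7849]

beam 1: φ=0°, α=285°
  cosα=0.2588 sinα=-0.9659 | (3,2) | tMaxX 1.1977 tMaxY 0.8593 | tΔX 3.8637 tΔY 1.0353
    t=0.8593 [y] (3,1) — stop
  → r_1 = 0.8593
beam 2: φ=90°, α=15°
  cosα=0.9659 sinα=0.2588 | (3,2) | tMaxX 0.3209 tMaxY 0.6568 | tΔX 1.0353 tΔY 3.8637
    t=0.3209 [x] (4,2)
    t=0.6568 [y] (4,3)
    t=1.3562 [x] (5,3) — stop
  → r_2 = 1.3562
beam 3: φ=180°, α=105°
  cosα=-0.2588 sinα=0.9659 | (3,2) | tMaxX 2.6660 tMaxY 0.1760 | tΔX 3.8637 tΔY 1.0353
    t=0.1760 [y] (3,3)
    t=1.2113 [y] (3,4)
    t=2.2465 [y] (3,5) — stop
  → r_3 = 2.2465
beam 4: φ=270°, α=195°
  cosα=-0.9659 sinα=-0.2588 | (3,2) | tMaxX 0.7143 tMaxY 3.2069 | tΔX 1.0353 tΔY 3.8637
    t=0.7143 [x] (2,2)
    t=1.7496 [x] (1,2)
    t=2.7849 [x] (0,2) — stop
  → r_4 = 2.7849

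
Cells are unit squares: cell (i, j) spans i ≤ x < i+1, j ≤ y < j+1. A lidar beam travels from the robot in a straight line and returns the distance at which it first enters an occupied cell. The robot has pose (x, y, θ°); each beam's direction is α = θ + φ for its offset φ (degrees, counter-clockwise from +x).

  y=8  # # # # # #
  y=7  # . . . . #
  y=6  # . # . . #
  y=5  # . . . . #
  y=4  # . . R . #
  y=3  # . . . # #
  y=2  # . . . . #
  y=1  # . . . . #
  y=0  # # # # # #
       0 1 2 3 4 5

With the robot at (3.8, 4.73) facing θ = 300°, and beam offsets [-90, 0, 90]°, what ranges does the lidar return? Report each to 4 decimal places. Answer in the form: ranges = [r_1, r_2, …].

ranges = [3.2332, 0.8429, 1.3856]

beam 1: φ=-90°, α=210°
  dir = (cos 210°, sin 210°) = (-0.8660, -0.5000); from cell (3,4)
  next x-line at t=0.9238, next y-line at t=1.4600; Δt_x=1.1547, Δt_y=2.0000
    x: enter (2,4) at t=0.9238
    y: enter (2,3) at t=1.4600
    x: enter (1,3) at t=2.0785
    x: enter (0,3) at t=3.2332 ← occupied
  → r_1 = 3.2332
beam 2: φ=0°, α=300°
  dir = (cos 300°, sin 300°) = (0.5000, -0.8660); from cell (3,4)
  next x-line at t=0.4000, next y-line at t=0.8429; Δt_x=2.0000, Δt_y=1.1547
    x: enter (4,4) at t=0.4000
    y: enter (4,3) at t=0.8429 ← occupied
  → r_2 = 0.8429
beam 3: φ=90°, α=30°
  dir = (cos 30°, sin 30°) = (0.8660, 0.5000); from cell (3,4)
  next x-line at t=0.2309, next y-line at t=0.5400; Δt_x=1.1547, Δt_y=2.0000
    x: enter (4,4) at t=0.2309
    y: enter (4,5) at t=0.5400
    x: enter (5,5) at t=1.3856 ← occupied
  → r_3 = 1.3856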